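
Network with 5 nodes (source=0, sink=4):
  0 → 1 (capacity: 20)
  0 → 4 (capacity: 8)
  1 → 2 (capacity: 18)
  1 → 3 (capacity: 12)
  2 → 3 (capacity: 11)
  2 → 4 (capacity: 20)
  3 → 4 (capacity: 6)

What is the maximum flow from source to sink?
Maximum flow = 28

Max flow: 28

Flow assignment:
  0 → 1: 20/20
  0 → 4: 8/8
  1 → 2: 18/18
  1 → 3: 2/12
  2 → 4: 18/20
  3 → 4: 2/6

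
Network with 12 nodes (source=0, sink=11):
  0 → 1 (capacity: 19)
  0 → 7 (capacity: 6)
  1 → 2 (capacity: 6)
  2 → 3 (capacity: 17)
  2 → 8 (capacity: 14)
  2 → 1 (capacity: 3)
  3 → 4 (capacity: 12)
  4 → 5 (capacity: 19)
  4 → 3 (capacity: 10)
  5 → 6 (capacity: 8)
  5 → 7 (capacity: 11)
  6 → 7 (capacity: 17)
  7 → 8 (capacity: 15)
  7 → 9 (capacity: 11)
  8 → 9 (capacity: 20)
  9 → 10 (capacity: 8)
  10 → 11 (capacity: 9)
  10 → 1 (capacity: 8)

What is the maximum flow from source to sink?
Maximum flow = 8

Max flow: 8

Flow assignment:
  0 → 1: 6/19
  0 → 7: 2/6
  1 → 2: 6/6
  2 → 8: 6/14
  7 → 9: 2/11
  8 → 9: 6/20
  9 → 10: 8/8
  10 → 11: 8/9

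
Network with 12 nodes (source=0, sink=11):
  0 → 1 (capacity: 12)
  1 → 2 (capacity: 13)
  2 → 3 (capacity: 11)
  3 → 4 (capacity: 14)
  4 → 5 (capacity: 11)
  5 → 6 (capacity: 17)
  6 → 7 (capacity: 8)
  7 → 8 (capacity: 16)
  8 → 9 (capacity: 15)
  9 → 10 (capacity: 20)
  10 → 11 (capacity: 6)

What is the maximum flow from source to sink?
Maximum flow = 6

Max flow: 6

Flow assignment:
  0 → 1: 6/12
  1 → 2: 6/13
  2 → 3: 6/11
  3 → 4: 6/14
  4 → 5: 6/11
  5 → 6: 6/17
  6 → 7: 6/8
  7 → 8: 6/16
  8 → 9: 6/15
  9 → 10: 6/20
  10 → 11: 6/6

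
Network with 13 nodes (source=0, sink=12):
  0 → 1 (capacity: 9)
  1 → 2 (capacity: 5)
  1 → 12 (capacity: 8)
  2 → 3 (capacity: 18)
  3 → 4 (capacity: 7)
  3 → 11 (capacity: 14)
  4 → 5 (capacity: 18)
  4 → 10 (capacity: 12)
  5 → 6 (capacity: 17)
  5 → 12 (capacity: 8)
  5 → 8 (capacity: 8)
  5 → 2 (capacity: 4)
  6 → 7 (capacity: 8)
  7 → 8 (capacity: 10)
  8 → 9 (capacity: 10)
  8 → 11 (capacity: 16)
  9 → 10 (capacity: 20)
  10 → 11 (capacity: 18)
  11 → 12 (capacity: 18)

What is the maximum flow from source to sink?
Maximum flow = 9

Max flow: 9

Flow assignment:
  0 → 1: 9/9
  1 → 2: 1/5
  1 → 12: 8/8
  2 → 3: 1/18
  3 → 11: 1/14
  11 → 12: 1/18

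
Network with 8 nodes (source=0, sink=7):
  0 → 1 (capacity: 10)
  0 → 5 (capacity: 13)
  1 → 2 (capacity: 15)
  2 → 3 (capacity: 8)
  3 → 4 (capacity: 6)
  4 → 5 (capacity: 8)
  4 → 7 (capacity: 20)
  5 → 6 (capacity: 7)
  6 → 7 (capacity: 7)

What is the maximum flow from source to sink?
Maximum flow = 13

Max flow: 13

Flow assignment:
  0 → 1: 6/10
  0 → 5: 7/13
  1 → 2: 6/15
  2 → 3: 6/8
  3 → 4: 6/6
  4 → 7: 6/20
  5 → 6: 7/7
  6 → 7: 7/7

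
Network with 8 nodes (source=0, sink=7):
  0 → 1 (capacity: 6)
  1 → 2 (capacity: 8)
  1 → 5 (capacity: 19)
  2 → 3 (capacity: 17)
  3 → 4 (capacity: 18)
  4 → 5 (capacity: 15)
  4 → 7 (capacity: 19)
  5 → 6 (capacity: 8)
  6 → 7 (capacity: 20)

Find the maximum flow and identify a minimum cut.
Max flow = 6, Min cut edges: (0,1)

Maximum flow: 6
Minimum cut: (0,1)
Partition: S = [0], T = [1, 2, 3, 4, 5, 6, 7]

Max-flow min-cut theorem verified: both equal 6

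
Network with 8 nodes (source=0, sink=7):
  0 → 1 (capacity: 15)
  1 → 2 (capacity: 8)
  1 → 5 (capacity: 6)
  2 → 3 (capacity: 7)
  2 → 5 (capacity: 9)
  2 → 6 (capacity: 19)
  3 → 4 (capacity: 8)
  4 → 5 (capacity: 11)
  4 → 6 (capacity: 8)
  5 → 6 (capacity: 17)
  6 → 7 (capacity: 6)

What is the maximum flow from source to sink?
Maximum flow = 6

Max flow: 6

Flow assignment:
  0 → 1: 6/15
  1 → 5: 6/6
  5 → 6: 6/17
  6 → 7: 6/6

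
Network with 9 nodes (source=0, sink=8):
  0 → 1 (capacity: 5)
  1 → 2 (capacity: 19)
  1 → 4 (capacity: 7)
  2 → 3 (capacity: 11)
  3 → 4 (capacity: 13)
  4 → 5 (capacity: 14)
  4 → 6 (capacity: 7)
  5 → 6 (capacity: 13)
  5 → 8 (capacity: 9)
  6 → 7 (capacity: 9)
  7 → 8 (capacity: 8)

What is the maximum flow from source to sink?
Maximum flow = 5

Max flow: 5

Flow assignment:
  0 → 1: 5/5
  1 → 4: 5/7
  4 → 5: 5/14
  5 → 8: 5/9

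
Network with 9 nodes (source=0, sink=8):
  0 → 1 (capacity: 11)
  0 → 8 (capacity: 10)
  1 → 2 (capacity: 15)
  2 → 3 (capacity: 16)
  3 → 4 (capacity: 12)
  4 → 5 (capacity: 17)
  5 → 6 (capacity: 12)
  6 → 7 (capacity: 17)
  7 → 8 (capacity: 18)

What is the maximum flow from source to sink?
Maximum flow = 21

Max flow: 21

Flow assignment:
  0 → 1: 11/11
  0 → 8: 10/10
  1 → 2: 11/15
  2 → 3: 11/16
  3 → 4: 11/12
  4 → 5: 11/17
  5 → 6: 11/12
  6 → 7: 11/17
  7 → 8: 11/18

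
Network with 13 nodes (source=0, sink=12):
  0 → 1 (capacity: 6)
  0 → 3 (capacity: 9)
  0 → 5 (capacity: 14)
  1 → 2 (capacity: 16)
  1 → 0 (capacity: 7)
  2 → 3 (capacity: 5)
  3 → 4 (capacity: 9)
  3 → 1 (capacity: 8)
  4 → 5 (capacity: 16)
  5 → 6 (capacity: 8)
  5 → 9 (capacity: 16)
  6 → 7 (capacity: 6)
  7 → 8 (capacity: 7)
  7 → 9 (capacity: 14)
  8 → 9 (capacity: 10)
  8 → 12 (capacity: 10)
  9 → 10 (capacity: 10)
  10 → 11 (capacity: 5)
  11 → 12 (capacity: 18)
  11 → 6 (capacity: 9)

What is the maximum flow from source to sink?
Maximum flow = 11

Max flow: 11

Flow assignment:
  0 → 3: 9/9
  0 → 5: 2/14
  3 → 4: 9/9
  4 → 5: 9/16
  5 → 6: 6/8
  5 → 9: 5/16
  6 → 7: 6/6
  7 → 8: 6/7
  8 → 12: 6/10
  9 → 10: 5/10
  10 → 11: 5/5
  11 → 12: 5/18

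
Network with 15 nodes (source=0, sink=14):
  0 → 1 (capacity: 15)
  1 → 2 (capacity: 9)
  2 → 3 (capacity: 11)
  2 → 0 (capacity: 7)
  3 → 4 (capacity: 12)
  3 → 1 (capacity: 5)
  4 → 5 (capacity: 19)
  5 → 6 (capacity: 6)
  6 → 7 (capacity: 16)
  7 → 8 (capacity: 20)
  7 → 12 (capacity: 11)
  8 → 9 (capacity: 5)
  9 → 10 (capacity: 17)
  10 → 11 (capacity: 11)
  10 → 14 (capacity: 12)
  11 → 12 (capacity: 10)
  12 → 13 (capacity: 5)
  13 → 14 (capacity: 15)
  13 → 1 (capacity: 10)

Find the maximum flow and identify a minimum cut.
Max flow = 6, Min cut edges: (5,6)

Maximum flow: 6
Minimum cut: (5,6)
Partition: S = [0, 1, 2, 3, 4, 5], T = [6, 7, 8, 9, 10, 11, 12, 13, 14]

Max-flow min-cut theorem verified: both equal 6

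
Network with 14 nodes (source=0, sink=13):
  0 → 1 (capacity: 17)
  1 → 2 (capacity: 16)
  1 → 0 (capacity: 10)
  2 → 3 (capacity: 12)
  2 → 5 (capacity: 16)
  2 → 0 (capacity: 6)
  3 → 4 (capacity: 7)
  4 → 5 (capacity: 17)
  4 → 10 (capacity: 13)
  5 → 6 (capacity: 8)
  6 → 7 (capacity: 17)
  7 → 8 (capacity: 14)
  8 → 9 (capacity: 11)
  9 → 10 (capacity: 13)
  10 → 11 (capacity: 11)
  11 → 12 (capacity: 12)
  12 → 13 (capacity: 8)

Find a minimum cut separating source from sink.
Min cut value = 8, edges: (12,13)

Min cut value: 8
Partition: S = [0, 1, 2, 3, 4, 5, 6, 7, 8, 9, 10, 11, 12], T = [13]
Cut edges: (12,13)

By max-flow min-cut theorem, max flow = min cut = 8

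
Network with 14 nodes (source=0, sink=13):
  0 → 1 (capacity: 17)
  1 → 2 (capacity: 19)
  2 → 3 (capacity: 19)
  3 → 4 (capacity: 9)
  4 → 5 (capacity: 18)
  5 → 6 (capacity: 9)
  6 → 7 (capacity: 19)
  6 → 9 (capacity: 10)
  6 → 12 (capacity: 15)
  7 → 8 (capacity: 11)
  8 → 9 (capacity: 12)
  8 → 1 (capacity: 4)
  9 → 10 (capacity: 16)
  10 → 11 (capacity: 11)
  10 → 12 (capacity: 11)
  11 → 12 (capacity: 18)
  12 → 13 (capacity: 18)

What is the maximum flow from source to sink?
Maximum flow = 9

Max flow: 9

Flow assignment:
  0 → 1: 9/17
  1 → 2: 9/19
  2 → 3: 9/19
  3 → 4: 9/9
  4 → 5: 9/18
  5 → 6: 9/9
  6 → 12: 9/15
  12 → 13: 9/18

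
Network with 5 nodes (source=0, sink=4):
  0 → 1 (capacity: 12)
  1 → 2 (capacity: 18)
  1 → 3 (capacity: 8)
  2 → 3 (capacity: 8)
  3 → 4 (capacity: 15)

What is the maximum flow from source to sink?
Maximum flow = 12

Max flow: 12

Flow assignment:
  0 → 1: 12/12
  1 → 2: 4/18
  1 → 3: 8/8
  2 → 3: 4/8
  3 → 4: 12/15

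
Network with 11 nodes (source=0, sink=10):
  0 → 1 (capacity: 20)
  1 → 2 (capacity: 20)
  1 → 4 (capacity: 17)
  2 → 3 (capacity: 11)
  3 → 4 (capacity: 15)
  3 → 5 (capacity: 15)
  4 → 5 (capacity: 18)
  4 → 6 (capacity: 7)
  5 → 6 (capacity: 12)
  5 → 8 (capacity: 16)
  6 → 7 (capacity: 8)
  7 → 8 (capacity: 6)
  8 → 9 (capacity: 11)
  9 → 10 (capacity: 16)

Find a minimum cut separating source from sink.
Min cut value = 11, edges: (8,9)

Min cut value: 11
Partition: S = [0, 1, 2, 3, 4, 5, 6, 7, 8], T = [9, 10]
Cut edges: (8,9)

By max-flow min-cut theorem, max flow = min cut = 11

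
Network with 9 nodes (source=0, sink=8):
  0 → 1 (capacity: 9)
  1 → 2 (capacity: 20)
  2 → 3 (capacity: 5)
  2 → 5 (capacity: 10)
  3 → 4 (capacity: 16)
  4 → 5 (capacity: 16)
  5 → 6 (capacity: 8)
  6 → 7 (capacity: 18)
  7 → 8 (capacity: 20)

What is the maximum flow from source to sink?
Maximum flow = 8

Max flow: 8

Flow assignment:
  0 → 1: 8/9
  1 → 2: 8/20
  2 → 5: 8/10
  5 → 6: 8/8
  6 → 7: 8/18
  7 → 8: 8/20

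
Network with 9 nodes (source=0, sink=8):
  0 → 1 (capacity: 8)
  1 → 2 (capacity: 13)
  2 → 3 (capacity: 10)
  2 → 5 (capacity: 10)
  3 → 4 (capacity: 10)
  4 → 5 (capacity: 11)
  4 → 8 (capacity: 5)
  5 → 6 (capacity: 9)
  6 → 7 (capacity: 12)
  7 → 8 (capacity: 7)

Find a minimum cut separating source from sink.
Min cut value = 8, edges: (0,1)

Min cut value: 8
Partition: S = [0], T = [1, 2, 3, 4, 5, 6, 7, 8]
Cut edges: (0,1)

By max-flow min-cut theorem, max flow = min cut = 8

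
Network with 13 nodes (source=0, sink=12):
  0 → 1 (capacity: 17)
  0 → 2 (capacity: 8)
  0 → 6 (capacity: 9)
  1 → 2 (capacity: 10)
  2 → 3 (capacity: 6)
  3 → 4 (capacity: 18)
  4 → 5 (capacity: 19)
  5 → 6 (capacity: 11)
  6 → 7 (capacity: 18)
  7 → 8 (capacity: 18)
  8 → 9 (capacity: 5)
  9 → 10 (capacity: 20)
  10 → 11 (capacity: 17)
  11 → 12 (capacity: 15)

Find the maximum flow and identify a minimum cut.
Max flow = 5, Min cut edges: (8,9)

Maximum flow: 5
Minimum cut: (8,9)
Partition: S = [0, 1, 2, 3, 4, 5, 6, 7, 8], T = [9, 10, 11, 12]

Max-flow min-cut theorem verified: both equal 5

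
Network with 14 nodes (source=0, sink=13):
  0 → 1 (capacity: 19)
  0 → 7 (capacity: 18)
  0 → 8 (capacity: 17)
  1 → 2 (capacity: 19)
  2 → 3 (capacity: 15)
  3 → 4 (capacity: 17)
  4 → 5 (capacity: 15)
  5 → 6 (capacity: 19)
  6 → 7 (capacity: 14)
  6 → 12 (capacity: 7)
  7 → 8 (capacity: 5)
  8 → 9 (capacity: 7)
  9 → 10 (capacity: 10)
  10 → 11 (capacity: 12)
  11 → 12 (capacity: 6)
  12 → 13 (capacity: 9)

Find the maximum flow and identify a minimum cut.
Max flow = 9, Min cut edges: (12,13)

Maximum flow: 9
Minimum cut: (12,13)
Partition: S = [0, 1, 2, 3, 4, 5, 6, 7, 8, 9, 10, 11, 12], T = [13]

Max-flow min-cut theorem verified: both equal 9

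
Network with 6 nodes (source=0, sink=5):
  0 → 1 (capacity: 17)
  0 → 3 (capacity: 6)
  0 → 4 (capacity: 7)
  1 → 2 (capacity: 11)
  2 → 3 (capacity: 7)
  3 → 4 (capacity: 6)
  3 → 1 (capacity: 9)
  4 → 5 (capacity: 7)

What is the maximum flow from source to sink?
Maximum flow = 7

Max flow: 7

Flow assignment:
  0 → 1: 6/17
  0 → 4: 1/7
  1 → 2: 7/11
  2 → 3: 7/7
  3 → 4: 6/6
  3 → 1: 1/9
  4 → 5: 7/7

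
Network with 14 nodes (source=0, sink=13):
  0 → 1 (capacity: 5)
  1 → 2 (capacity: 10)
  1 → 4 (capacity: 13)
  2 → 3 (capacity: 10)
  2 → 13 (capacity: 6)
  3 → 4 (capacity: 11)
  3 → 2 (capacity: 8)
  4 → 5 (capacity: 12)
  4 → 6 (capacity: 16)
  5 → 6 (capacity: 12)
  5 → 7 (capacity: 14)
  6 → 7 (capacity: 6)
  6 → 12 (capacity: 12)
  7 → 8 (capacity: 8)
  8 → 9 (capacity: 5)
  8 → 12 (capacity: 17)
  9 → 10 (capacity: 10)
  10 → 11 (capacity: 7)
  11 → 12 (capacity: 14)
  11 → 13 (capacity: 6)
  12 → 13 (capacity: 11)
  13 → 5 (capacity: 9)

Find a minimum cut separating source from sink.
Min cut value = 5, edges: (0,1)

Min cut value: 5
Partition: S = [0], T = [1, 2, 3, 4, 5, 6, 7, 8, 9, 10, 11, 12, 13]
Cut edges: (0,1)

By max-flow min-cut theorem, max flow = min cut = 5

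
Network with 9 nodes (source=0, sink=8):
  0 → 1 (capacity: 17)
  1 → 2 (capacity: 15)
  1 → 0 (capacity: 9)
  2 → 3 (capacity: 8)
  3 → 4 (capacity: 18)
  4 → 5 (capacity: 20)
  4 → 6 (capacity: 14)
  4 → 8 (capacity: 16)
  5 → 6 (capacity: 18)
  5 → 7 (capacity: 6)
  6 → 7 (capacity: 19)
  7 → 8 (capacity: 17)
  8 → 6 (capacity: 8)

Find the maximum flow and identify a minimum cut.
Max flow = 8, Min cut edges: (2,3)

Maximum flow: 8
Minimum cut: (2,3)
Partition: S = [0, 1, 2], T = [3, 4, 5, 6, 7, 8]

Max-flow min-cut theorem verified: both equal 8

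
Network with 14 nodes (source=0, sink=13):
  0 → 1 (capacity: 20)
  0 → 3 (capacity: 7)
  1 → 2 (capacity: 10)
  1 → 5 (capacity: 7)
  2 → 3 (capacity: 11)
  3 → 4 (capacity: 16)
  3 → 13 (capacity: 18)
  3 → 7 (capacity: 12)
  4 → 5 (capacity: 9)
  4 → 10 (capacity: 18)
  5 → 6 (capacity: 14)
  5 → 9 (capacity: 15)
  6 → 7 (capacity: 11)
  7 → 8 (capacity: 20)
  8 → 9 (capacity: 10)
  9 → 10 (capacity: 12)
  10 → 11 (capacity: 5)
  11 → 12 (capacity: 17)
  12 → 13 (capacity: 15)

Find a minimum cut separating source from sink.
Min cut value = 22, edges: (0,3), (1,2), (10,11)

Min cut value: 22
Partition: S = [0, 1, 4, 5, 6, 7, 8, 9, 10], T = [2, 3, 11, 12, 13]
Cut edges: (0,3), (1,2), (10,11)

By max-flow min-cut theorem, max flow = min cut = 22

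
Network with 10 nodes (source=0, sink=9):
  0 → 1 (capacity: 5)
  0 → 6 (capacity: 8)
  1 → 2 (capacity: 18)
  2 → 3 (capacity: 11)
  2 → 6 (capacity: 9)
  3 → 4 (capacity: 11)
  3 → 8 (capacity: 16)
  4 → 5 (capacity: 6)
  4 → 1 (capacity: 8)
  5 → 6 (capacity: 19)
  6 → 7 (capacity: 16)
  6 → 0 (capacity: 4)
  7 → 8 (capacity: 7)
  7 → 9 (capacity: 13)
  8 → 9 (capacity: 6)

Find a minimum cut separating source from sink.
Min cut value = 13, edges: (0,1), (0,6)

Min cut value: 13
Partition: S = [0], T = [1, 2, 3, 4, 5, 6, 7, 8, 9]
Cut edges: (0,1), (0,6)

By max-flow min-cut theorem, max flow = min cut = 13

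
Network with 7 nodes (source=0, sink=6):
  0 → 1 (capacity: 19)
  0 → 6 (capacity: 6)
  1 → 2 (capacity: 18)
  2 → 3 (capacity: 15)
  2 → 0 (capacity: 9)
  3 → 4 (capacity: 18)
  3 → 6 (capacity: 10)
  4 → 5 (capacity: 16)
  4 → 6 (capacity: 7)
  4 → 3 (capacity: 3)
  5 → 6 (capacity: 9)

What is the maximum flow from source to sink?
Maximum flow = 21

Max flow: 21

Flow assignment:
  0 → 1: 18/19
  0 → 6: 6/6
  1 → 2: 18/18
  2 → 3: 15/15
  2 → 0: 3/9
  3 → 4: 5/18
  3 → 6: 10/10
  4 → 6: 5/7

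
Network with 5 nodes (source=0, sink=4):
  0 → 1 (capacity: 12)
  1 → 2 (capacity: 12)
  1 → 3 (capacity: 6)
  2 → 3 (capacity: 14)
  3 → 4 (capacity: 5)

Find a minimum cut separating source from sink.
Min cut value = 5, edges: (3,4)

Min cut value: 5
Partition: S = [0, 1, 2, 3], T = [4]
Cut edges: (3,4)

By max-flow min-cut theorem, max flow = min cut = 5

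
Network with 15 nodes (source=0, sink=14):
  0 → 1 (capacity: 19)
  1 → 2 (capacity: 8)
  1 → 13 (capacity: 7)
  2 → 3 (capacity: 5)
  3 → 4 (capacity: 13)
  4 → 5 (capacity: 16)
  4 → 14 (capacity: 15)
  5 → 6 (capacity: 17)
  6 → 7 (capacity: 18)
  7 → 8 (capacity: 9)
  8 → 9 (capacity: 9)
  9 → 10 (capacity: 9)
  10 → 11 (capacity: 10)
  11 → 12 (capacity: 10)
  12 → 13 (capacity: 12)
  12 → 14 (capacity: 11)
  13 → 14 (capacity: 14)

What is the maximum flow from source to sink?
Maximum flow = 12

Max flow: 12

Flow assignment:
  0 → 1: 12/19
  1 → 2: 5/8
  1 → 13: 7/7
  2 → 3: 5/5
  3 → 4: 5/13
  4 → 14: 5/15
  13 → 14: 7/14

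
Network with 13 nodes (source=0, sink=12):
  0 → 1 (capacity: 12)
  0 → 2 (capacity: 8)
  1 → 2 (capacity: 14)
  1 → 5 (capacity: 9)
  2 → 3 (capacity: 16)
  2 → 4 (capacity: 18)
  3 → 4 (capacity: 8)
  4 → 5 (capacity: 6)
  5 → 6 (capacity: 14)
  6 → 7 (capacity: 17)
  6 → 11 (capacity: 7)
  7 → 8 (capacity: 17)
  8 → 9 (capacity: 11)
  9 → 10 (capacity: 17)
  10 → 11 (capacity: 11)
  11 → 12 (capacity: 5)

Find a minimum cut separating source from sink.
Min cut value = 5, edges: (11,12)

Min cut value: 5
Partition: S = [0, 1, 2, 3, 4, 5, 6, 7, 8, 9, 10, 11], T = [12]
Cut edges: (11,12)

By max-flow min-cut theorem, max flow = min cut = 5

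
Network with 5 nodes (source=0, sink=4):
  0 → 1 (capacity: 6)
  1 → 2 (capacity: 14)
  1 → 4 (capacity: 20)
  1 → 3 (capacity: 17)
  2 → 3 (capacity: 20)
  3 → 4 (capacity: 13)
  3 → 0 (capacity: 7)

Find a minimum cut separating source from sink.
Min cut value = 6, edges: (0,1)

Min cut value: 6
Partition: S = [0], T = [1, 2, 3, 4]
Cut edges: (0,1)

By max-flow min-cut theorem, max flow = min cut = 6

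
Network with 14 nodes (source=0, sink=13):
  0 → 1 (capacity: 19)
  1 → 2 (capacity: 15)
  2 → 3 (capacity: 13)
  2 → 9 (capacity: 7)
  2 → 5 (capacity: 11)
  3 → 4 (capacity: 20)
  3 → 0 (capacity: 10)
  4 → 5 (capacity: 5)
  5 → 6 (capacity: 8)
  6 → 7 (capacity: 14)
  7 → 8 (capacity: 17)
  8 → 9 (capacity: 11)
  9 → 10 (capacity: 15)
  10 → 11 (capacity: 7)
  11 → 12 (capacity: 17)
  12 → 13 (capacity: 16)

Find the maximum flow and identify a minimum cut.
Max flow = 7, Min cut edges: (10,11)

Maximum flow: 7
Minimum cut: (10,11)
Partition: S = [0, 1, 2, 3, 4, 5, 6, 7, 8, 9, 10], T = [11, 12, 13]

Max-flow min-cut theorem verified: both equal 7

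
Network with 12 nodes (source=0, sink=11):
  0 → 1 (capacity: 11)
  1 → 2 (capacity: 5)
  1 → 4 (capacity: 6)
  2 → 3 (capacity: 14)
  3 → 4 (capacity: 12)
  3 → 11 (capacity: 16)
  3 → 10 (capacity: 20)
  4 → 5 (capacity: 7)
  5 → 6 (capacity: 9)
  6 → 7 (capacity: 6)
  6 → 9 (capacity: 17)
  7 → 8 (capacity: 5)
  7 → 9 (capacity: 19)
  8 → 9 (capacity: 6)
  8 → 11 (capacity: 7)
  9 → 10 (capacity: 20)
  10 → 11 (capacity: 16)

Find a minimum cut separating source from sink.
Min cut value = 11, edges: (1,2), (1,4)

Min cut value: 11
Partition: S = [0, 1], T = [2, 3, 4, 5, 6, 7, 8, 9, 10, 11]
Cut edges: (1,2), (1,4)

By max-flow min-cut theorem, max flow = min cut = 11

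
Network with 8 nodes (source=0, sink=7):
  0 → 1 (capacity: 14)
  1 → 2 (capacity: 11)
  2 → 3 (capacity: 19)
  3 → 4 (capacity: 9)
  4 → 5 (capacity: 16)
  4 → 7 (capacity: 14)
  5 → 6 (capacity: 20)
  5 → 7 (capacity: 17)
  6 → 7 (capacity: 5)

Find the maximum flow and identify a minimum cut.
Max flow = 9, Min cut edges: (3,4)

Maximum flow: 9
Minimum cut: (3,4)
Partition: S = [0, 1, 2, 3], T = [4, 5, 6, 7]

Max-flow min-cut theorem verified: both equal 9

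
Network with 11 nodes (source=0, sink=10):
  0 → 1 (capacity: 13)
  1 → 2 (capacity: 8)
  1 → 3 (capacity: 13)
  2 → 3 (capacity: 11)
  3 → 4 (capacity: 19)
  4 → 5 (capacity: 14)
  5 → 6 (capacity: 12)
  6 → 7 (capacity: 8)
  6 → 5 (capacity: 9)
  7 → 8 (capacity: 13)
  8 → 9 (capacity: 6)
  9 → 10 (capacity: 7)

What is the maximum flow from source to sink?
Maximum flow = 6

Max flow: 6

Flow assignment:
  0 → 1: 6/13
  1 → 3: 6/13
  3 → 4: 6/19
  4 → 5: 6/14
  5 → 6: 6/12
  6 → 7: 6/8
  7 → 8: 6/13
  8 → 9: 6/6
  9 → 10: 6/7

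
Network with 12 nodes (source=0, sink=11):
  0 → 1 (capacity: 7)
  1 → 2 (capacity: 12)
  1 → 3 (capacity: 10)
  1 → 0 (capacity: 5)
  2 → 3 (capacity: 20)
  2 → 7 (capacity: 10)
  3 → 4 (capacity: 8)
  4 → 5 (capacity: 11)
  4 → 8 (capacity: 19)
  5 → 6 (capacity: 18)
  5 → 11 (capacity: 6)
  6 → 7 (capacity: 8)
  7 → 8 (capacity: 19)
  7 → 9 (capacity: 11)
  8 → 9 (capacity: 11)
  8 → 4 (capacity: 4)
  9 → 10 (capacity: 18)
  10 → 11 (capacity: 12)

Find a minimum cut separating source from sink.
Min cut value = 7, edges: (0,1)

Min cut value: 7
Partition: S = [0], T = [1, 2, 3, 4, 5, 6, 7, 8, 9, 10, 11]
Cut edges: (0,1)

By max-flow min-cut theorem, max flow = min cut = 7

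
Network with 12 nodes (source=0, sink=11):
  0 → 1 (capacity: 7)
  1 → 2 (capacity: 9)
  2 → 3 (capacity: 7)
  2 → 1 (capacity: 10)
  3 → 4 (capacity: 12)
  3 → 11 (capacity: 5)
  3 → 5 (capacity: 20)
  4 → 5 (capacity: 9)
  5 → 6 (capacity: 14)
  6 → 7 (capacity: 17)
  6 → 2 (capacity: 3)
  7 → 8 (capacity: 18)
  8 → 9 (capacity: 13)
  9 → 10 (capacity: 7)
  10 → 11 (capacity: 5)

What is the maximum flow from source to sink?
Maximum flow = 7

Max flow: 7

Flow assignment:
  0 → 1: 7/7
  1 → 2: 7/9
  2 → 3: 7/7
  3 → 11: 5/5
  3 → 5: 2/20
  5 → 6: 2/14
  6 → 7: 2/17
  7 → 8: 2/18
  8 → 9: 2/13
  9 → 10: 2/7
  10 → 11: 2/5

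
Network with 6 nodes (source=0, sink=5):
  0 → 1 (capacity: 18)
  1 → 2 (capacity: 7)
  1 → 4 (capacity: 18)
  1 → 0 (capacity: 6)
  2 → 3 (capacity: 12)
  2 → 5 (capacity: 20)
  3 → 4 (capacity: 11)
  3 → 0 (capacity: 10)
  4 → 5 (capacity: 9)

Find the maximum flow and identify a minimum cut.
Max flow = 16, Min cut edges: (1,2), (4,5)

Maximum flow: 16
Minimum cut: (1,2), (4,5)
Partition: S = [0, 1, 3, 4], T = [2, 5]

Max-flow min-cut theorem verified: both equal 16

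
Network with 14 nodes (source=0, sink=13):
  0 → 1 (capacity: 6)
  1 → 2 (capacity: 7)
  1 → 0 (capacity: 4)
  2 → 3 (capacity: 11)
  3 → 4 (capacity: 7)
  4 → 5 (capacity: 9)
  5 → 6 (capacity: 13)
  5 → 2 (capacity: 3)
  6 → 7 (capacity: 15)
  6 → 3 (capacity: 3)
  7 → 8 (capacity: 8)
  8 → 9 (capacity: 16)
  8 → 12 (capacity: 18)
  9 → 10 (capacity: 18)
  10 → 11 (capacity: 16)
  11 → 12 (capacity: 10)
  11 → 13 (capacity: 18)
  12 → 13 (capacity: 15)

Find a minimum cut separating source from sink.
Min cut value = 6, edges: (0,1)

Min cut value: 6
Partition: S = [0], T = [1, 2, 3, 4, 5, 6, 7, 8, 9, 10, 11, 12, 13]
Cut edges: (0,1)

By max-flow min-cut theorem, max flow = min cut = 6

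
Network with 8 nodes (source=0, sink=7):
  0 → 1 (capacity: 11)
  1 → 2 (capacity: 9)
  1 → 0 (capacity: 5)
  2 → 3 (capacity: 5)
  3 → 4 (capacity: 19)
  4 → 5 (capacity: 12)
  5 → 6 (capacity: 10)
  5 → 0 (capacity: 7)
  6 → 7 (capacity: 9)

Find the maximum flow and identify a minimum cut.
Max flow = 5, Min cut edges: (2,3)

Maximum flow: 5
Minimum cut: (2,3)
Partition: S = [0, 1, 2], T = [3, 4, 5, 6, 7]

Max-flow min-cut theorem verified: both equal 5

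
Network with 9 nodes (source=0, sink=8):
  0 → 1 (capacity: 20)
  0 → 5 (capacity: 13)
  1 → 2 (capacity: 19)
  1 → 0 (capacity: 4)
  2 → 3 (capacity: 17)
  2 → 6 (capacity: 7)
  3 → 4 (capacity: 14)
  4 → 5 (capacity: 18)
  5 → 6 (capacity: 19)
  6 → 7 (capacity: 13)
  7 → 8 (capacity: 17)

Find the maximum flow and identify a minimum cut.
Max flow = 13, Min cut edges: (6,7)

Maximum flow: 13
Minimum cut: (6,7)
Partition: S = [0, 1, 2, 3, 4, 5, 6], T = [7, 8]

Max-flow min-cut theorem verified: both equal 13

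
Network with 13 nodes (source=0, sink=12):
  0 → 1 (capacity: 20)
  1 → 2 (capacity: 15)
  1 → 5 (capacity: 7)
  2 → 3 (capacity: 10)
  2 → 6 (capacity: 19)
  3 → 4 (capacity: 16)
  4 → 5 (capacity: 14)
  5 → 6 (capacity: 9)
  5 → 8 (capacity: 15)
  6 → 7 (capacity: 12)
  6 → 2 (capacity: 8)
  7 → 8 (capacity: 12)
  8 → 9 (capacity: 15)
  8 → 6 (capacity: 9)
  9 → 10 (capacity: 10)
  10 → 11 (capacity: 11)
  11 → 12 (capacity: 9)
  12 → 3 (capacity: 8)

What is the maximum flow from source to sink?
Maximum flow = 9

Max flow: 9

Flow assignment:
  0 → 1: 9/20
  1 → 2: 9/15
  2 → 6: 9/19
  6 → 7: 12/12
  7 → 8: 12/12
  8 → 9: 9/15
  8 → 6: 3/9
  9 → 10: 9/10
  10 → 11: 9/11
  11 → 12: 9/9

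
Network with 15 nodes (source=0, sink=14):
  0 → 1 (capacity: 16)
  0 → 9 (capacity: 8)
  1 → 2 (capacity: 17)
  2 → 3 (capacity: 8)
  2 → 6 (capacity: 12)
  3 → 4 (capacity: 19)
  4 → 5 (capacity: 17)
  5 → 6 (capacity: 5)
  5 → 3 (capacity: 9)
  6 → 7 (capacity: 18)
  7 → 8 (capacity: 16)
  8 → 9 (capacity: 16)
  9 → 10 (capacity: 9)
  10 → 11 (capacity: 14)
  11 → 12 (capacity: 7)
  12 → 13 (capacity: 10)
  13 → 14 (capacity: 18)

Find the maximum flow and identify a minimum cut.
Max flow = 7, Min cut edges: (11,12)

Maximum flow: 7
Minimum cut: (11,12)
Partition: S = [0, 1, 2, 3, 4, 5, 6, 7, 8, 9, 10, 11], T = [12, 13, 14]

Max-flow min-cut theorem verified: both equal 7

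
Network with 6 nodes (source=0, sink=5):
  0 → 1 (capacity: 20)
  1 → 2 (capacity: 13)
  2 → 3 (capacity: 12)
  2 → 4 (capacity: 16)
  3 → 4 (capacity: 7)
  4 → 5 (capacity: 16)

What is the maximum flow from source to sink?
Maximum flow = 13

Max flow: 13

Flow assignment:
  0 → 1: 13/20
  1 → 2: 13/13
  2 → 4: 13/16
  4 → 5: 13/16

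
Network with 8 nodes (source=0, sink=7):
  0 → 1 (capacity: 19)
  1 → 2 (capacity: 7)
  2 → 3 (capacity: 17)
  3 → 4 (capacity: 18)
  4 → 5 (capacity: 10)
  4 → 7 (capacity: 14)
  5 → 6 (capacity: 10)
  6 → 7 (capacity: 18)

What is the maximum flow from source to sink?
Maximum flow = 7

Max flow: 7

Flow assignment:
  0 → 1: 7/19
  1 → 2: 7/7
  2 → 3: 7/17
  3 → 4: 7/18
  4 → 7: 7/14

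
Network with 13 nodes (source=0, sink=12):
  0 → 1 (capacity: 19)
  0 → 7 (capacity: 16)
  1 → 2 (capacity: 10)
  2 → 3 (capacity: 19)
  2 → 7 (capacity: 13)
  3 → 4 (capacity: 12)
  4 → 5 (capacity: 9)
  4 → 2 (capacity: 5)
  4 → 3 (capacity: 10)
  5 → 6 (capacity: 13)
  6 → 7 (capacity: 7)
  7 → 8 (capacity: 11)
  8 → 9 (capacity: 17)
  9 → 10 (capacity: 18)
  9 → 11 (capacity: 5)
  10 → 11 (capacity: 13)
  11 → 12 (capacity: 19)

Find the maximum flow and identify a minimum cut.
Max flow = 11, Min cut edges: (7,8)

Maximum flow: 11
Minimum cut: (7,8)
Partition: S = [0, 1, 2, 3, 4, 5, 6, 7], T = [8, 9, 10, 11, 12]

Max-flow min-cut theorem verified: both equal 11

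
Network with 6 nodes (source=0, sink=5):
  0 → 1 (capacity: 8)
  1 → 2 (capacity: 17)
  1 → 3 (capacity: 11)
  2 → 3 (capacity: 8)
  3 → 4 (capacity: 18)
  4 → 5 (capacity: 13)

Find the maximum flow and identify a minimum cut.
Max flow = 8, Min cut edges: (0,1)

Maximum flow: 8
Minimum cut: (0,1)
Partition: S = [0], T = [1, 2, 3, 4, 5]

Max-flow min-cut theorem verified: both equal 8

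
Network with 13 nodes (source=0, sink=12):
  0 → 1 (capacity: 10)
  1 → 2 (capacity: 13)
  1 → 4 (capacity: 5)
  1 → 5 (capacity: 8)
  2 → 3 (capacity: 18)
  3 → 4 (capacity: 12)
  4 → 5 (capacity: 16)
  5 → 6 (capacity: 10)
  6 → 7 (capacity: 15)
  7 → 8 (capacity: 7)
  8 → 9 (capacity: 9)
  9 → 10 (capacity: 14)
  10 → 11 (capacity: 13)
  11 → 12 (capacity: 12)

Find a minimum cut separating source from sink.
Min cut value = 7, edges: (7,8)

Min cut value: 7
Partition: S = [0, 1, 2, 3, 4, 5, 6, 7], T = [8, 9, 10, 11, 12]
Cut edges: (7,8)

By max-flow min-cut theorem, max flow = min cut = 7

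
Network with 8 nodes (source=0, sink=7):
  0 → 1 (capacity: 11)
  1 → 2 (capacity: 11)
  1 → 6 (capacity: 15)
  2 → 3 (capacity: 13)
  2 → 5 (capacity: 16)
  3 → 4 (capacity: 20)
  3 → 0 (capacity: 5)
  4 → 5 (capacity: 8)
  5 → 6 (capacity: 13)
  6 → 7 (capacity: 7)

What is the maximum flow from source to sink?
Maximum flow = 7

Max flow: 7

Flow assignment:
  0 → 1: 7/11
  1 → 6: 7/15
  6 → 7: 7/7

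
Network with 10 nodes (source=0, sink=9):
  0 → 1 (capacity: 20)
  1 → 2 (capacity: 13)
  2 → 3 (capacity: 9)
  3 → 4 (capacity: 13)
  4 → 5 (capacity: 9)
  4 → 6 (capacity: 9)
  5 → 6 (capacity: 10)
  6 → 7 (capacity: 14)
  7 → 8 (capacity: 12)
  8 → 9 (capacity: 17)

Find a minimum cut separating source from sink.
Min cut value = 9, edges: (2,3)

Min cut value: 9
Partition: S = [0, 1, 2], T = [3, 4, 5, 6, 7, 8, 9]
Cut edges: (2,3)

By max-flow min-cut theorem, max flow = min cut = 9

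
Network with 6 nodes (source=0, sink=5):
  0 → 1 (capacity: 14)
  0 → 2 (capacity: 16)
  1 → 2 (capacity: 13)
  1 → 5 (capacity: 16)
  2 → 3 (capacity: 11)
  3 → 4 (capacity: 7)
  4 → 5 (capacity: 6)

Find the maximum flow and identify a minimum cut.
Max flow = 20, Min cut edges: (0,1), (4,5)

Maximum flow: 20
Minimum cut: (0,1), (4,5)
Partition: S = [0, 2, 3, 4], T = [1, 5]

Max-flow min-cut theorem verified: both equal 20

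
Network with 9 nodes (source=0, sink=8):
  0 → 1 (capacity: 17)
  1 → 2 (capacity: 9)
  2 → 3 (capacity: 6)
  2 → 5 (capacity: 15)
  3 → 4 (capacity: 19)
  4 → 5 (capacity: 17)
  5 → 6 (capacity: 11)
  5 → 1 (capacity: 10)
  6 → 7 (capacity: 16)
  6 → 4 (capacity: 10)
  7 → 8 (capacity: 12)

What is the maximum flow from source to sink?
Maximum flow = 9

Max flow: 9

Flow assignment:
  0 → 1: 9/17
  1 → 2: 9/9
  2 → 5: 9/15
  5 → 6: 9/11
  6 → 7: 9/16
  7 → 8: 9/12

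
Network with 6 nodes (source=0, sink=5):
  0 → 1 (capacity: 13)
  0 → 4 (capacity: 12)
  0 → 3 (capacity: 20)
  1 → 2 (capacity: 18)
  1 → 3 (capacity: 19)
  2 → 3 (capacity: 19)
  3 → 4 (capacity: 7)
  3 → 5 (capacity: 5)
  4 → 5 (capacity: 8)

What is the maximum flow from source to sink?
Maximum flow = 13

Max flow: 13

Flow assignment:
  0 → 4: 1/12
  0 → 3: 12/20
  3 → 4: 7/7
  3 → 5: 5/5
  4 → 5: 8/8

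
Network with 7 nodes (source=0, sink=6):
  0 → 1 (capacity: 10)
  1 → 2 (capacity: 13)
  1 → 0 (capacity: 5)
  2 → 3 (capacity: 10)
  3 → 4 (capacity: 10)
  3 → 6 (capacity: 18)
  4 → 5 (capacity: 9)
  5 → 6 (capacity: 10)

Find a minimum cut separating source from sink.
Min cut value = 10, edges: (2,3)

Min cut value: 10
Partition: S = [0, 1, 2], T = [3, 4, 5, 6]
Cut edges: (2,3)

By max-flow min-cut theorem, max flow = min cut = 10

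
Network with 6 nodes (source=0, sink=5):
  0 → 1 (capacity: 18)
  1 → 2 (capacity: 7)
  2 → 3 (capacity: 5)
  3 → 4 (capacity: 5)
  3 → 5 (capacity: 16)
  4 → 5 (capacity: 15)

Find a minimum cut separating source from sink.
Min cut value = 5, edges: (2,3)

Min cut value: 5
Partition: S = [0, 1, 2], T = [3, 4, 5]
Cut edges: (2,3)

By max-flow min-cut theorem, max flow = min cut = 5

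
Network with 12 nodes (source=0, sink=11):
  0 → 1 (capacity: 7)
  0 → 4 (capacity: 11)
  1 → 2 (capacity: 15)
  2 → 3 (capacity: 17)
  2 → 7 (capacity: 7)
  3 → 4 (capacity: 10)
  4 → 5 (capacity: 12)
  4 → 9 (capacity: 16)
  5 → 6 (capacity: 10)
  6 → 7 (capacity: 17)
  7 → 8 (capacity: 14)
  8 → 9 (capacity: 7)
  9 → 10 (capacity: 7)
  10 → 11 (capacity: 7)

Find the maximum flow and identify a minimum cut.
Max flow = 7, Min cut edges: (10,11)

Maximum flow: 7
Minimum cut: (10,11)
Partition: S = [0, 1, 2, 3, 4, 5, 6, 7, 8, 9, 10], T = [11]

Max-flow min-cut theorem verified: both equal 7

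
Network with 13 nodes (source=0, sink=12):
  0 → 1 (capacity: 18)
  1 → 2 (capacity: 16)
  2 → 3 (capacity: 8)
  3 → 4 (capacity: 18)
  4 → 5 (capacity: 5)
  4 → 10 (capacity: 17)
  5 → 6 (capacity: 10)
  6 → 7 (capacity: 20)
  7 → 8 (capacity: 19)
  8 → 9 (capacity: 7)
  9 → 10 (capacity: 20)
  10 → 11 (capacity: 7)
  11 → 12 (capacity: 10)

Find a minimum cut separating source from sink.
Min cut value = 7, edges: (10,11)

Min cut value: 7
Partition: S = [0, 1, 2, 3, 4, 5, 6, 7, 8, 9, 10], T = [11, 12]
Cut edges: (10,11)

By max-flow min-cut theorem, max flow = min cut = 7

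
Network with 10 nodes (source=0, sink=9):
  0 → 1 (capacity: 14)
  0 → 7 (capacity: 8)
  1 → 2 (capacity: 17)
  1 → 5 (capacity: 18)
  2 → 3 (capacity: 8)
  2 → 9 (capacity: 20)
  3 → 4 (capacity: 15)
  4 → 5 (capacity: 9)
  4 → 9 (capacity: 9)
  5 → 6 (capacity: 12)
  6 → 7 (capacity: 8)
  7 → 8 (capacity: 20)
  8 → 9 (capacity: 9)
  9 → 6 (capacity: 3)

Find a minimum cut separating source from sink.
Min cut value = 22, edges: (0,1), (0,7)

Min cut value: 22
Partition: S = [0], T = [1, 2, 3, 4, 5, 6, 7, 8, 9]
Cut edges: (0,1), (0,7)

By max-flow min-cut theorem, max flow = min cut = 22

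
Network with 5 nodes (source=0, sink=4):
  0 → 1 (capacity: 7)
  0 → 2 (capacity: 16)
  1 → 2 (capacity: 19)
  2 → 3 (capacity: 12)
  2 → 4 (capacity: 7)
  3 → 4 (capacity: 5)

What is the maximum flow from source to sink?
Maximum flow = 12

Max flow: 12

Flow assignment:
  0 → 1: 3/7
  0 → 2: 9/16
  1 → 2: 3/19
  2 → 3: 5/12
  2 → 4: 7/7
  3 → 4: 5/5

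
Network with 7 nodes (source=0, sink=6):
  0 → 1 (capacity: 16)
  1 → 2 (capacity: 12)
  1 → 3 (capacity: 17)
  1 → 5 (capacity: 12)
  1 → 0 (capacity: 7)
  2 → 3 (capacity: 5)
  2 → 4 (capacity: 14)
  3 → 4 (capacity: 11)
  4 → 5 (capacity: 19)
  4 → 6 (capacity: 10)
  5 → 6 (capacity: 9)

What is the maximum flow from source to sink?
Maximum flow = 16

Max flow: 16

Flow assignment:
  0 → 1: 16/16
  1 → 2: 7/12
  1 → 5: 9/12
  2 → 4: 7/14
  4 → 6: 7/10
  5 → 6: 9/9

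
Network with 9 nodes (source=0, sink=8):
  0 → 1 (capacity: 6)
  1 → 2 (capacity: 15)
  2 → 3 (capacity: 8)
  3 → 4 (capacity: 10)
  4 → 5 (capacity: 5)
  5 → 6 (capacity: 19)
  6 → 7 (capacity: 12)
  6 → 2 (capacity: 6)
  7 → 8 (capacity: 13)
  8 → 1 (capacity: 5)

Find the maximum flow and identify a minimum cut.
Max flow = 5, Min cut edges: (4,5)

Maximum flow: 5
Minimum cut: (4,5)
Partition: S = [0, 1, 2, 3, 4], T = [5, 6, 7, 8]

Max-flow min-cut theorem verified: both equal 5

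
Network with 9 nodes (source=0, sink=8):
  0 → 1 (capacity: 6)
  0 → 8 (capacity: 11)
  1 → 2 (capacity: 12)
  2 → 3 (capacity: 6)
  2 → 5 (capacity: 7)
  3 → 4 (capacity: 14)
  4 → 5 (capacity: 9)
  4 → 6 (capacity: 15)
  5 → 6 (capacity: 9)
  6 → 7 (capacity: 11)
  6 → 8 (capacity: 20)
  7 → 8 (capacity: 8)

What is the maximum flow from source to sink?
Maximum flow = 17

Max flow: 17

Flow assignment:
  0 → 1: 6/6
  0 → 8: 11/11
  1 → 2: 6/12
  2 → 5: 6/7
  5 → 6: 6/9
  6 → 8: 6/20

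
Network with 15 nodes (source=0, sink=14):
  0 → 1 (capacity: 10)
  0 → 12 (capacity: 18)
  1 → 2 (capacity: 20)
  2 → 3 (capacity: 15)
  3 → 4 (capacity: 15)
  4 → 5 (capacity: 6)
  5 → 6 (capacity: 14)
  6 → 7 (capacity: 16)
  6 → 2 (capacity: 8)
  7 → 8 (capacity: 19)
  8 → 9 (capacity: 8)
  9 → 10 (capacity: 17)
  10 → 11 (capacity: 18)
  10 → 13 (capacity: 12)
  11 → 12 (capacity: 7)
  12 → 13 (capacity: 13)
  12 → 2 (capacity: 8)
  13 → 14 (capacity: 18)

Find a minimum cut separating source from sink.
Min cut value = 18, edges: (13,14)

Min cut value: 18
Partition: S = [0, 1, 2, 3, 4, 5, 6, 7, 8, 9, 10, 11, 12, 13], T = [14]
Cut edges: (13,14)

By max-flow min-cut theorem, max flow = min cut = 18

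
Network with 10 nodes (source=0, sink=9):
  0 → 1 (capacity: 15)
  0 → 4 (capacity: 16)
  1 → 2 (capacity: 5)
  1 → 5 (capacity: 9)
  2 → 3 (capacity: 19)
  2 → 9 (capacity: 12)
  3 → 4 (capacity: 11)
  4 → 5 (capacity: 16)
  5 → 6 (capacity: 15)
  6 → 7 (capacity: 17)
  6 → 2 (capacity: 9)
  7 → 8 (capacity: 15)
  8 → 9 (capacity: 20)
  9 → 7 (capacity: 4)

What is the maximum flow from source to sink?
Maximum flow = 20

Max flow: 20

Flow assignment:
  0 → 1: 5/15
  0 → 4: 15/16
  1 → 2: 5/5
  2 → 9: 12/12
  4 → 5: 15/16
  5 → 6: 15/15
  6 → 7: 8/17
  6 → 2: 7/9
  7 → 8: 8/15
  8 → 9: 8/20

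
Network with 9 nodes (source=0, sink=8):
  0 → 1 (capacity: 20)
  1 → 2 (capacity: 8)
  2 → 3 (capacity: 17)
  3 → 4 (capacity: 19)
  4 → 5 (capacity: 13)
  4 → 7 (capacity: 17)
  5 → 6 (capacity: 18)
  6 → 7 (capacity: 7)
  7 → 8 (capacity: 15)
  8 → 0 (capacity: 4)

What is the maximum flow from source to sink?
Maximum flow = 8

Max flow: 8

Flow assignment:
  0 → 1: 8/20
  1 → 2: 8/8
  2 → 3: 8/17
  3 → 4: 8/19
  4 → 7: 8/17
  7 → 8: 8/15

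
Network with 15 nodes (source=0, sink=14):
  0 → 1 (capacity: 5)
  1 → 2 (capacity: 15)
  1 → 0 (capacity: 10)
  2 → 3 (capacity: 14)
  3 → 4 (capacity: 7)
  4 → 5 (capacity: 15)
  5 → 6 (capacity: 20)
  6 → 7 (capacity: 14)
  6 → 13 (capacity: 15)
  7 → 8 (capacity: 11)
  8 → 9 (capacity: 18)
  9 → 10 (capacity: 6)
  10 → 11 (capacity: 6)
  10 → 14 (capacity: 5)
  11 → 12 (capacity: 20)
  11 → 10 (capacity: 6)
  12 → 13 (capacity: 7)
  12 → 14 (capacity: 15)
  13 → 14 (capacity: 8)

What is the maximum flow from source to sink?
Maximum flow = 5

Max flow: 5

Flow assignment:
  0 → 1: 5/5
  1 → 2: 5/15
  2 → 3: 5/14
  3 → 4: 5/7
  4 → 5: 5/15
  5 → 6: 5/20
  6 → 13: 5/15
  13 → 14: 5/8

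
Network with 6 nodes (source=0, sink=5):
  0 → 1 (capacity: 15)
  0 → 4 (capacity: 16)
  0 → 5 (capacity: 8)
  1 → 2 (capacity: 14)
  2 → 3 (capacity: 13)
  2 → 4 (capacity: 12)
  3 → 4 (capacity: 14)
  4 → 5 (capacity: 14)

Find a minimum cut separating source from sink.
Min cut value = 22, edges: (0,5), (4,5)

Min cut value: 22
Partition: S = [0, 1, 2, 3, 4], T = [5]
Cut edges: (0,5), (4,5)

By max-flow min-cut theorem, max flow = min cut = 22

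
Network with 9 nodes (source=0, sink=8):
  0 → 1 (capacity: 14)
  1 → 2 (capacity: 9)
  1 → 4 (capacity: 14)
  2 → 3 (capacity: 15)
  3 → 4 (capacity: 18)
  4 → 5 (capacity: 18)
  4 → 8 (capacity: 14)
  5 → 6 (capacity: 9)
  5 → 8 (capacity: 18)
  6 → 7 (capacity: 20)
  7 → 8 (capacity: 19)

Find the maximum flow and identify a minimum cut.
Max flow = 14, Min cut edges: (0,1)

Maximum flow: 14
Minimum cut: (0,1)
Partition: S = [0], T = [1, 2, 3, 4, 5, 6, 7, 8]

Max-flow min-cut theorem verified: both equal 14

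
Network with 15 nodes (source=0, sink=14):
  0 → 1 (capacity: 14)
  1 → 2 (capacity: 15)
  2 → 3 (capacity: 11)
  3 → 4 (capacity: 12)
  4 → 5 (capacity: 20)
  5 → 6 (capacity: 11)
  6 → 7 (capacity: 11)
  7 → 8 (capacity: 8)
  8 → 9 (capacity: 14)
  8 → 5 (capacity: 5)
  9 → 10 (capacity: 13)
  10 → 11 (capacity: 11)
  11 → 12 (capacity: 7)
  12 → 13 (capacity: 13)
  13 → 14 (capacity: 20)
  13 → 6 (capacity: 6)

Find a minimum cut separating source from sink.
Min cut value = 7, edges: (11,12)

Min cut value: 7
Partition: S = [0, 1, 2, 3, 4, 5, 6, 7, 8, 9, 10, 11], T = [12, 13, 14]
Cut edges: (11,12)

By max-flow min-cut theorem, max flow = min cut = 7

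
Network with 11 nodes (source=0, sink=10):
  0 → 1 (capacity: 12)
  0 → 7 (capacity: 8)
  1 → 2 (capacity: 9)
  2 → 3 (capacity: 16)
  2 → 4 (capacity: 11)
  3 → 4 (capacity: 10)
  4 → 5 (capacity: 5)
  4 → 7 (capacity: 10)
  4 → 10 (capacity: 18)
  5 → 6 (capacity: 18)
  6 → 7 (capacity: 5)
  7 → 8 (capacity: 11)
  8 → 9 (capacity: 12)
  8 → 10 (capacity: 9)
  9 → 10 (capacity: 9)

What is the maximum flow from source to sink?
Maximum flow = 17

Max flow: 17

Flow assignment:
  0 → 1: 9/12
  0 → 7: 8/8
  1 → 2: 9/9
  2 → 4: 9/11
  4 → 10: 9/18
  7 → 8: 8/11
  8 → 10: 8/9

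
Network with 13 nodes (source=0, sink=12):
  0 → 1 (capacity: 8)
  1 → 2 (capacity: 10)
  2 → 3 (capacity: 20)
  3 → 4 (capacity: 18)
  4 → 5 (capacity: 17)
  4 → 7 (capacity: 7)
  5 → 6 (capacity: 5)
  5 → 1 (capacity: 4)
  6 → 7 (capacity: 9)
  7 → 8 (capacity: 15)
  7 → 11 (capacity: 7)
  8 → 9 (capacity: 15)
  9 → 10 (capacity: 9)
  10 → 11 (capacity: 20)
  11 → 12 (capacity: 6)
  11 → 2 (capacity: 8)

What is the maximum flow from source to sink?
Maximum flow = 6

Max flow: 6

Flow assignment:
  0 → 1: 6/8
  1 → 2: 6/10
  2 → 3: 8/20
  3 → 4: 8/18
  4 → 5: 1/17
  4 → 7: 7/7
  5 → 6: 1/5
  6 → 7: 1/9
  7 → 8: 1/15
  7 → 11: 7/7
  8 → 9: 1/15
  9 → 10: 1/9
  10 → 11: 1/20
  11 → 12: 6/6
  11 → 2: 2/8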